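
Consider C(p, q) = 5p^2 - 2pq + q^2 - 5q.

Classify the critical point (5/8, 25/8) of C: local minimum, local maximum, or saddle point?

local minimum

The Hessian of C is constant: H = [[10, -2], [-2, 2]].
det(H) = 10·2 − (-2)² = 16.
det(H) > 0 and tr(H) = 12 > 0, so H is positive definite and the point is a local minimum.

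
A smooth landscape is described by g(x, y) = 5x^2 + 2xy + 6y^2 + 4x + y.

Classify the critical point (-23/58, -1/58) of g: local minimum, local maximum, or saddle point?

local minimum

The Hessian of g is constant: H = [[10, 2], [2, 12]].
det(H) = 10·12 − 2² = 116.
det(H) > 0 and tr(H) = 22 > 0, so H is positive definite and the point is a local minimum.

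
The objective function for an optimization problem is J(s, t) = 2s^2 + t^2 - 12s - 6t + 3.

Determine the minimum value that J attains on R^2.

J(s,t) separates as P(s) + Q(t) + 3, so its minimum is min P + min Q + 3.
P'(s) = 4s - 12 vanishes at s ∈ {3}; Q'(t) = 2(t - 3) vanishes at t ∈ {3}.
Local minima of P (where P''>0): P(3)=-18. Local minima of Q: Q(3)=-9.
So the global minimum of J is P(3) + Q(3) + 3 = -18 − 9 + 3 = -24, attained at (3, 3).

-24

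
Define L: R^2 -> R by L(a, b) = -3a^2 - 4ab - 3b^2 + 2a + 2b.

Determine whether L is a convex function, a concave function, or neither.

concave

L is quadratic, so its Hessian is the constant matrix H = [[-6, -4], [-4, -6]].
det(H) = 20, tr(H) = -12.
det(H) > 0 and tr(H) < 0, so H is negative definite everywhere: concave.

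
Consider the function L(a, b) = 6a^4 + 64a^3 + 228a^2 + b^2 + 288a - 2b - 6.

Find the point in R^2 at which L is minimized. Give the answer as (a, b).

L(a,b) separates as P(a) + Q(b) − 6, so its minimum is min P + min Q − 6.
P'(a) = 24(a + 1)(a + 3)(a + 4) vanishes at a ∈ {-4, -3, -1}; Q'(b) = 2b - 2 vanishes at b ∈ {1}.
Local minima of P (where P''>0): P(-4)=-64, P(-1)=-118. Local minima of Q: Q(1)=-1.
So the global minimum of L is P(-1) + Q(1) − 6 = -118 − 1 − 6 = -125, attained at (-1, 1).

(-1, 1)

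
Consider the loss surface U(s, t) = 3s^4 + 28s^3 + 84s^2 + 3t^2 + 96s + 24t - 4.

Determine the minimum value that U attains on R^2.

U(s,t) separates as P(s) + Q(t) − 4, so its minimum is min P + min Q − 4.
P'(s) = 12(s + 1)(s + 2)(s + 4) vanishes at s ∈ {-4, -2, -1}; Q'(t) = 6(t + 4) vanishes at t ∈ {-4}.
Local minima of P (where P''>0): P(-4)=-64, P(-1)=-37. Local minima of Q: Q(-4)=-48.
So the global minimum of U is P(-4) + Q(-4) − 4 = -64 − 48 − 4 = -116, attained at (-4, -4).

-116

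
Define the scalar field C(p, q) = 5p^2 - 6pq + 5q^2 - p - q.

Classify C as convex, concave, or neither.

convex

C is quadratic, so its Hessian is the constant matrix H = [[10, -6], [-6, 10]].
det(H) = 64, tr(H) = 20.
det(H) > 0 and tr(H) > 0, so H is positive definite everywhere: convex.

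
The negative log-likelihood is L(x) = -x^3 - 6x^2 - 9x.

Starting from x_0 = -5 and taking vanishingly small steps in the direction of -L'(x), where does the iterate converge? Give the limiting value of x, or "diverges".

-3

L'(x) = -3(x + 1)(x + 3), so L'(-5) = -24.
Gradient descent moves in the -L' direction, i.e. x is increasing.
The nearest critical point in that direction is x = -3, where L'' = 6 > 0 (a local minimum). The iterate converges there.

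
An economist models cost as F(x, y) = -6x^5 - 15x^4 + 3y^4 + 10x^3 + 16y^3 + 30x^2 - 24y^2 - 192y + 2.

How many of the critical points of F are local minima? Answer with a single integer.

4

F separates as a function of x plus a function of y, so ∇F=0 decouples.
∂F/∂x = -30x(x - 1)(x + 1)(x + 2) = 0 at x ∈ {-2, -1, 0, 1}; ∂F/∂y = 12(y - 2)(y + 2)(y + 4) = 0 at y ∈ {-4, -2, 2}.
The Hessian is diagonal: diag(F_xx, F_yy). Second derivatives: F_xx(-2)=180, F_xx(-1)=-60, F_xx(0)=60, F_xx(1)=-180; F_yy(-4)=144, F_yy(-2)=-96, F_yy(2)=288.
Local minima occur where both diagonal entries positive: (-2, -4), (-2, 2), (0, -4), (0, 2). Count: 4.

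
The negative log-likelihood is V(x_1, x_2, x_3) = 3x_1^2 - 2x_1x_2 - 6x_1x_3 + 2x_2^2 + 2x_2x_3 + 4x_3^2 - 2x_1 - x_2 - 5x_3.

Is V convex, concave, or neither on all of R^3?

V is quadratic, so its Hessian is the constant matrix H = [[6, -2, -6], [-2, 4, 2], [-6, 2, 8]].
Leading principal minors: 6, 20, 40.
All positive ⇒ H ≻ 0 ⇒ convex.

convex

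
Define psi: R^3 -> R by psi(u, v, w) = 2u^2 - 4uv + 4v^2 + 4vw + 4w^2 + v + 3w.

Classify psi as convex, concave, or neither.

psi is quadratic, so its Hessian is the constant matrix H = [[4, -4, 0], [-4, 8, 4], [0, 4, 8]].
Leading principal minors: 4, 16, 64.
All positive ⇒ H ≻ 0 ⇒ convex.

convex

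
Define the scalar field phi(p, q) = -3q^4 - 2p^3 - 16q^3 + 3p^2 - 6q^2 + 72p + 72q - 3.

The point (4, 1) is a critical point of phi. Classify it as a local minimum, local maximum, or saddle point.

local maximum

The mixed partial ∂²phi/∂p∂q is 0, so the Hessian at any point is diag(phi_pp, phi_qq) = diag(6(-2p + 1), -12(3q^2 + 8q + 1)).
At (4, 1): H = diag(-42, -144).
Both eigenvalues are negative, so H is negative definite: a local maximum.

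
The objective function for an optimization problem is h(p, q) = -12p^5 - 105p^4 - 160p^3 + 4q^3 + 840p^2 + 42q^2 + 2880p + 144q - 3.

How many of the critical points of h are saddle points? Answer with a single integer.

4

h separates as a function of p plus a function of q, so ∇h=0 decouples.
∂h/∂p = -60(p - 2)(p + 2)(p + 3)(p + 4) = 0 at p ∈ {-4, -3, -2, 2}; ∂h/∂q = 12(q + 3)(q + 4) = 0 at q ∈ {-4, -3}.
The Hessian is diagonal: diag(h_pp, h_qq). Second derivatives: h_pp(-4)=720, h_pp(-3)=-300, h_pp(-2)=480, h_pp(2)=-7200; h_qq(-4)=-12, h_qq(-3)=12.
Saddle points occur where the two diagonal entries have opposite signs: (-4, -4), (-3, -3), (-2, -4), (2, -3). Count: 4.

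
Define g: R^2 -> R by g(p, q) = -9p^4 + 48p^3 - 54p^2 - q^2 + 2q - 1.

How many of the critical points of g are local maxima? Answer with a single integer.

2

g separates as a function of p plus a function of q, so ∇g=0 decouples.
∂g/∂p = -36p(p - 3)(p - 1) = 0 at p ∈ {0, 1, 3}; ∂g/∂q = -2(q - 1) = 0 at q ∈ {1}.
The Hessian is diagonal: diag(g_pp, g_qq). Second derivatives: g_pp(0)=-108, g_pp(1)=72, g_pp(3)=-216; g_qq(1)=-2.
Local maxima occur where both diagonal entries negative: (0, 1), (3, 1). Count: 2.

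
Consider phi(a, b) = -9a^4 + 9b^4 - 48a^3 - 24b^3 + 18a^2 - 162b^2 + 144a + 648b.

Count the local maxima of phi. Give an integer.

phi separates as a function of a plus a function of b, so ∇phi=0 decouples.
∂phi/∂a = -36(a - 1)(a + 1)(a + 4) = 0 at a ∈ {-4, -1, 1}; ∂phi/∂b = 36(b - 3)(b - 2)(b + 3) = 0 at b ∈ {-3, 2, 3}.
The Hessian is diagonal: diag(phi_aa, phi_bb). Second derivatives: phi_aa(-4)=-540, phi_aa(-1)=216, phi_aa(1)=-360; phi_bb(-3)=1080, phi_bb(2)=-180, phi_bb(3)=216.
Local maxima occur where both diagonal entries negative: (-4, 2), (1, 2). Count: 2.

2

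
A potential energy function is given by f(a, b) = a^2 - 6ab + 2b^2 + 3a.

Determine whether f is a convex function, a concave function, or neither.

f is quadratic, so its Hessian is the constant matrix H = [[2, -6], [-6, 4]].
det(H) = -28, tr(H) = 6.
det(H) < 0, so H is indefinite: neither convex nor concave.

neither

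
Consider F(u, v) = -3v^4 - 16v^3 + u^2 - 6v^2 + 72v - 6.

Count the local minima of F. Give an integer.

1

F separates as a function of u plus a function of v, so ∇F=0 decouples.
∂F/∂u = 2u = 0 at u ∈ {0}; ∂F/∂v = -12(v - 1)(v + 2)(v + 3) = 0 at v ∈ {-3, -2, 1}.
The Hessian is diagonal: diag(F_uu, F_vv). Second derivatives: F_uu(0)=2; F_vv(-3)=-48, F_vv(-2)=36, F_vv(1)=-144.
Local minima occur where both diagonal entries positive: (0, -2). Count: 1.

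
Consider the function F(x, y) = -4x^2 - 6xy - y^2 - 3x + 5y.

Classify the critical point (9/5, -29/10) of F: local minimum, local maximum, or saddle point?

The Hessian of F is constant: H = [[-8, -6], [-6, -2]].
det(H) = (-8)·(-2) − (-6)² = -20.
Since det(H) < 0, H is indefinite and the critical point is a saddle point.

saddle point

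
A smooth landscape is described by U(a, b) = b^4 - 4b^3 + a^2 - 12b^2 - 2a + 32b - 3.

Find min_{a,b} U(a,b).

-68

U(a,b) separates as P(a) + Q(b) − 3, so its minimum is min P + min Q − 3.
P'(a) = 2a - 2 vanishes at a ∈ {1}; Q'(b) = 4(b - 4)(b - 1)(b + 2) vanishes at b ∈ {-2, 1, 4}.
Local minima of P (where P''>0): P(1)=-1. Local minima of Q: Q(-2)=-64, Q(4)=-64.
So the global minimum of U is P(1) + Q(-2) − 3 = -1 − 64 − 3 = -68, attained at (1, -2).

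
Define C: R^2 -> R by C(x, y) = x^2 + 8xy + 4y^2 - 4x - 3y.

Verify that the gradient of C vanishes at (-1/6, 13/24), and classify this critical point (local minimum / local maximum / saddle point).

saddle point

∇C = (2x + 8y - 4, 8x + 8y - 3); substituting (-1/6, 13/24) gives ∇C = (0, 0), so (-1/6, 13/24) is indeed a critical point.
The Hessian of C is constant: H = [[2, 8], [8, 8]].
det(H) = 2·8 − 8² = -48.
Since det(H) < 0, H is indefinite and the critical point is a saddle point.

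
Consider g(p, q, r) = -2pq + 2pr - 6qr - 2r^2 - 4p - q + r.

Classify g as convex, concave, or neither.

neither

g is quadratic, so its Hessian is the constant matrix H = [[0, -2, 2], [-2, 0, -6], [2, -6, -4]].
Leading principal minors: 0, -4, 64.
Neither pattern holds ⇒ H is indefinite ⇒ neither convex nor concave.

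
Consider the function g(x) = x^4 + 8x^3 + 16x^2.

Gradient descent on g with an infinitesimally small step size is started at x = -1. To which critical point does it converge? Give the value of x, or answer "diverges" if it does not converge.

0

g'(x) = 4x(x + 2)(x + 4), so g'(-1) = -12.
Gradient descent moves in the -g' direction, i.e. x is increasing.
The nearest critical point in that direction is x = 0, where g'' = 32 > 0 (a local minimum). The iterate converges there.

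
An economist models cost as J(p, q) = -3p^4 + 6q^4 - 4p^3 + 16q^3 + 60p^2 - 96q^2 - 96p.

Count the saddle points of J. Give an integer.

5

J separates as a function of p plus a function of q, so ∇J=0 decouples.
∂J/∂p = -12(p - 2)(p - 1)(p + 4) = 0 at p ∈ {-4, 1, 2}; ∂J/∂q = 24q(q - 2)(q + 4) = 0 at q ∈ {-4, 0, 2}.
The Hessian is diagonal: diag(J_pp, J_qq). Second derivatives: J_pp(-4)=-360, J_pp(1)=60, J_pp(2)=-72; J_qq(-4)=576, J_qq(0)=-192, J_qq(2)=288.
Saddle points occur where the two diagonal entries have opposite signs: (-4, -4), (-4, 2), (1, 0), (2, -4), (2, 2). Count: 5.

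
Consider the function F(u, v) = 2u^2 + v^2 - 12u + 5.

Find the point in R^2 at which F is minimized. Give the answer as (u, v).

(3, 0)

F(u,v) separates as P(u) + Q(v) + 5, so its minimum is min P + min Q + 5.
P'(u) = 4u - 12 vanishes at u ∈ {3}; Q'(v) = 2v vanishes at v ∈ {0}.
Local minima of P (where P''>0): P(3)=-18. Local minima of Q: Q(0)=0.
So the global minimum of F is P(3) + Q(0) + 5 = -18 + 0 + 5 = -13, attained at (3, 0).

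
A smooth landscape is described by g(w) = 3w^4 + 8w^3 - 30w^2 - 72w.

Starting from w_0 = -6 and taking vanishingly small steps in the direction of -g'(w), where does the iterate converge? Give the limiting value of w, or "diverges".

-3

g'(w) = 12(w - 2)(w + 1)(w + 3), so g'(-6) = -1440.
Gradient descent moves in the -g' direction, i.e. w is increasing.
The nearest critical point in that direction is w = -3, where g'' = 120 > 0 (a local minimum). The iterate converges there.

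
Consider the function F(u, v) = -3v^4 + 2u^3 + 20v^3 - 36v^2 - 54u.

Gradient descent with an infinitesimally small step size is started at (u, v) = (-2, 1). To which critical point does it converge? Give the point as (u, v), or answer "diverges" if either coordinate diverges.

F is separable, so gradient descent decouples: u follows -∂F/∂u, v follows -∂F/∂v.
∂F/∂u = 6(u - 3)(u + 3); at u=-2 this is -30, so u increases.
∂F/∂v = -12v(v - 3)(v - 2); at v=1 this is -24, so v increases.
u converges to its nearest critical value 3 (a local min of the u-part); v converges to 2. The iterate converges to (3, 2).

(3, 2)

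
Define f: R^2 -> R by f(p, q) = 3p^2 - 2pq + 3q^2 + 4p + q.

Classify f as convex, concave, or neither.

convex

f is quadratic, so its Hessian is the constant matrix H = [[6, -2], [-2, 6]].
det(H) = 32, tr(H) = 12.
det(H) > 0 and tr(H) > 0, so H is positive definite everywhere: convex.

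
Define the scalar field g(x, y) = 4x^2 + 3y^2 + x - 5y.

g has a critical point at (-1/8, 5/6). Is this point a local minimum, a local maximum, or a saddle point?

The Hessian of g is constant: H = [[8, 0], [0, 6]].
det(H) = 8·6 − 0² = 48.
det(H) > 0 and tr(H) = 14 > 0, so H is positive definite and the point is a local minimum.

local minimum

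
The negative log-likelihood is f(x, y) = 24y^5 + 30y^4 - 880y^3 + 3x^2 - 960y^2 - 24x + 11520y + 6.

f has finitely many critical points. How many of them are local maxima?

0

f separates as a function of x plus a function of y, so ∇f=0 decouples.
∂f/∂x = 6(x - 4) = 0 at x ∈ {4}; ∂f/∂y = 120(y - 4)(y - 2)(y + 3)(y + 4) = 0 at y ∈ {-4, -3, 2, 4}.
The Hessian is diagonal: diag(f_xx, f_yy). Second derivatives: f_xx(4)=6; f_yy(-4)=-5760, f_yy(-3)=4200, f_yy(2)=-7200, f_yy(4)=13440.
Local maxima occur where both diagonal entries negative: none. Count: 0.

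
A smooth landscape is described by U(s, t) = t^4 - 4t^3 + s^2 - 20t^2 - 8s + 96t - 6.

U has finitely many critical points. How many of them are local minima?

U separates as a function of s plus a function of t, so ∇U=0 decouples.
∂U/∂s = 2(s - 4) = 0 at s ∈ {4}; ∂U/∂t = 4(t - 4)(t - 2)(t + 3) = 0 at t ∈ {-3, 2, 4}.
The Hessian is diagonal: diag(U_ss, U_tt). Second derivatives: U_ss(4)=2; U_tt(-3)=140, U_tt(2)=-40, U_tt(4)=56.
Local minima occur where both diagonal entries positive: (4, -3), (4, 4). Count: 2.

2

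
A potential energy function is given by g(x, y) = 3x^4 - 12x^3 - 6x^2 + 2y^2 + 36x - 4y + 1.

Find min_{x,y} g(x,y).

-28

g(x,y) separates as P(x) + Q(y) + 1, so its minimum is min P + min Q + 1.
P'(x) = 12(x - 3)(x - 1)(x + 1) vanishes at x ∈ {-1, 1, 3}; Q'(y) = 4y - 4 vanishes at y ∈ {1}.
Local minima of P (where P''>0): P(-1)=-27, P(3)=-27. Local minima of Q: Q(1)=-2.
So the global minimum of g is P(-1) + Q(1) + 1 = -27 − 2 + 1 = -28, attained at (-1, 1).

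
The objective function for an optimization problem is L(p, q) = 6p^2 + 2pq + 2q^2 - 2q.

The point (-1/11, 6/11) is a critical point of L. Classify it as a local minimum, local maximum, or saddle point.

The Hessian of L is constant: H = [[12, 2], [2, 4]].
det(H) = 12·4 − 2² = 44.
det(H) > 0 and tr(H) = 16 > 0, so H is positive definite and the point is a local minimum.

local minimum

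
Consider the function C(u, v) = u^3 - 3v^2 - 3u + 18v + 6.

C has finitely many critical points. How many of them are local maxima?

1

C separates as a function of u plus a function of v, so ∇C=0 decouples.
∂C/∂u = 3(u - 1)(u + 1) = 0 at u ∈ {-1, 1}; ∂C/∂v = -6(v - 3) = 0 at v ∈ {3}.
The Hessian is diagonal: diag(C_uu, C_vv). Second derivatives: C_uu(-1)=-6, C_uu(1)=6; C_vv(3)=-6.
Local maxima occur where both diagonal entries negative: (-1, 3). Count: 1.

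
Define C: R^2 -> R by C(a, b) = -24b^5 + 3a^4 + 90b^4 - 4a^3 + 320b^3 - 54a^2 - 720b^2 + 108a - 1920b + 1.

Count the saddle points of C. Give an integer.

C separates as a function of a plus a function of b, so ∇C=0 decouples.
∂C/∂a = 12(a - 3)(a - 1)(a + 3) = 0 at a ∈ {-3, 1, 3}; ∂C/∂b = -120(b - 4)(b - 2)(b + 1)(b + 2) = 0 at b ∈ {-2, -1, 2, 4}.
The Hessian is diagonal: diag(C_aa, C_bb). Second derivatives: C_aa(-3)=288, C_aa(1)=-96, C_aa(3)=144; C_bb(-2)=2880, C_bb(-1)=-1800, C_bb(2)=2880, C_bb(4)=-7200.
Saddle points occur where the two diagonal entries have opposite signs: (-3, -1), (-3, 4), (1, -2), (1, 2), (3, -1), (3, 4). Count: 6.

6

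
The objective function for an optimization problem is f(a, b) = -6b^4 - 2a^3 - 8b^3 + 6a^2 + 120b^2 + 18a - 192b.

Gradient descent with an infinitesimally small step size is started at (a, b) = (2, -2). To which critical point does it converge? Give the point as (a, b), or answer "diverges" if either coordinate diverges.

(-1, 1)

f is separable, so gradient descent decouples: a follows -∂f/∂a, b follows -∂f/∂b.
∂f/∂a = -6(a - 3)(a + 1); at a=2 this is 18, so a decreases.
∂f/∂b = -24(b - 2)(b - 1)(b + 4); at b=-2 this is -576, so b increases.
a converges to its nearest critical value -1 (a local min of the a-part); b converges to 1. The iterate converges to (-1, 1).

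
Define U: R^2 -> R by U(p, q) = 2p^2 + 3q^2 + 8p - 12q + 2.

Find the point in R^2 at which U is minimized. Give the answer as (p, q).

(-2, 2)

U(p,q) separates as A(p) + B(q) + 2, so its minimum is min A + min B + 2.
A'(p) = 4p + 8 vanishes at p ∈ {-2}; B'(q) = 6q - 12 vanishes at q ∈ {2}.
Local minima of A (where A''>0): A(-2)=-8. Local minima of B: B(2)=-12.
So the global minimum of U is A(-2) + B(2) + 2 = -8 − 12 + 2 = -18, attained at (-2, 2).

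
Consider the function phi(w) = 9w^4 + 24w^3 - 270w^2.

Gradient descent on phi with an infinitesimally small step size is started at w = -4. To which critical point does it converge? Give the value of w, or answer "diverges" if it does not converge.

-5

phi'(w) = 36w(w - 3)(w + 5), so phi'(-4) = 1008.
Gradient descent moves in the -phi' direction, i.e. w is decreasing.
The nearest critical point in that direction is w = -5, where phi'' = 1440 > 0 (a local minimum). The iterate converges there.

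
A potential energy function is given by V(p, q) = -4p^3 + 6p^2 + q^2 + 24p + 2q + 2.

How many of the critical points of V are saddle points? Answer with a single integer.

V separates as a function of p plus a function of q, so ∇V=0 decouples.
∂V/∂p = -12(p - 2)(p + 1) = 0 at p ∈ {-1, 2}; ∂V/∂q = 2(q + 1) = 0 at q ∈ {-1}.
The Hessian is diagonal: diag(V_pp, V_qq). Second derivatives: V_pp(-1)=36, V_pp(2)=-36; V_qq(-1)=2.
Saddle points occur where the two diagonal entries have opposite signs: (2, -1). Count: 1.

1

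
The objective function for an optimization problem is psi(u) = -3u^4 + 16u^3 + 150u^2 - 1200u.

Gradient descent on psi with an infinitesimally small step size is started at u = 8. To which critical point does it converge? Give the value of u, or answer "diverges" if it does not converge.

psi'(u) = -12(u - 5)(u - 4)(u + 5), so psi'(8) = -1872.
Gradient descent moves in the -psi' direction, i.e. u is increasing.
There is no critical point above u=8, and psi' keeps the same sign, so the iterate runs off to +∞.

diverges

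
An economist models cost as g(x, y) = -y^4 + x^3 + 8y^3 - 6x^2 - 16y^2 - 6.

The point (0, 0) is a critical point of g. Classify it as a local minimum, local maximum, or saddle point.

local maximum

The mixed partial ∂²g/∂x∂y is 0, so the Hessian at any point is diag(g_xx, g_yy) = diag(6(x - 2), 4(-3y^2 + 12y - 8)).
At (0, 0): H = diag(-12, -32).
Both eigenvalues are negative, so H is negative definite: a local maximum.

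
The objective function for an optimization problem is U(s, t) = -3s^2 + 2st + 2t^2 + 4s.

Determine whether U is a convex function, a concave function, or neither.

neither

U is quadratic, so its Hessian is the constant matrix H = [[-6, 2], [2, 4]].
det(H) = -28, tr(H) = -2.
det(H) < 0, so H is indefinite: neither convex nor concave.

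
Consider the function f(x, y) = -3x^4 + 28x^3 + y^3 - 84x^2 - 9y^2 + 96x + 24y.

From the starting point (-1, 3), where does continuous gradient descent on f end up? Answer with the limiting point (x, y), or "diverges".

diverges

f is separable, so gradient descent decouples: x follows -∂f/∂x, y follows -∂f/∂y.
∂f/∂x = -12(x - 4)(x - 2)(x - 1); at x=-1 this is 360, so x decreases.
∂f/∂y = 3(y - 4)(y - 2); at y=3 this is -3, so y increases.
The x-coordinate has no critical point in that direction and runs off to infinity.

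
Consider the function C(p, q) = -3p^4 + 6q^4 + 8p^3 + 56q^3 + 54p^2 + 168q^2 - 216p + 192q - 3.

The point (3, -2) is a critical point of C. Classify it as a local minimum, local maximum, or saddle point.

The mixed partial ∂²C/∂p∂q is 0, so the Hessian at any point is diag(C_pp, C_qq) = diag(12(-3p^2 + 4p + 9), 24(3q^2 + 14q + 14)).
At (3, -2): H = diag(-72, -48).
Both eigenvalues are negative, so H is negative definite: a local maximum.

local maximum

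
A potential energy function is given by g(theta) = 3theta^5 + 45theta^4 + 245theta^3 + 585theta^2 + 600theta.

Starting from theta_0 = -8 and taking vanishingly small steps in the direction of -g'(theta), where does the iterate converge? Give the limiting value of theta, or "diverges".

g'(theta) = 15(theta + 1)(theta + 2)(theta + 4)(theta + 5), so g'(-8) = 7560.
Gradient descent moves in the -g' direction, i.e. theta is decreasing.
There is no critical point below theta=-8, and g' keeps the same sign, so the iterate runs off to −∞.

diverges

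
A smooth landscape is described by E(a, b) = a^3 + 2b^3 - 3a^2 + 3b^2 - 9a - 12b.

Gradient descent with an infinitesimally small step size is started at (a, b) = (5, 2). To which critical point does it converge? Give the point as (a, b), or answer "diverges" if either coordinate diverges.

(3, 1)

E is separable, so gradient descent decouples: a follows -∂E/∂a, b follows -∂E/∂b.
∂E/∂a = 3(a - 3)(a + 1); at a=5 this is 36, so a decreases.
∂E/∂b = 6(b - 1)(b + 2); at b=2 this is 24, so b decreases.
a converges to its nearest critical value 3 (a local min of the a-part); b converges to 1. The iterate converges to (3, 1).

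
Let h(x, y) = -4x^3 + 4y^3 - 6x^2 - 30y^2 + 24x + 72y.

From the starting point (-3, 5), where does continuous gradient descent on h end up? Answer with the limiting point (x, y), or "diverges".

(-2, 3)

h is separable, so gradient descent decouples: x follows -∂h/∂x, y follows -∂h/∂y.
∂h/∂x = -12(x - 1)(x + 2); at x=-3 this is -48, so x increases.
∂h/∂y = 12(y - 3)(y - 2); at y=5 this is 72, so y decreases.
x converges to its nearest critical value -2 (a local min of the x-part); y converges to 3. The iterate converges to (-2, 3).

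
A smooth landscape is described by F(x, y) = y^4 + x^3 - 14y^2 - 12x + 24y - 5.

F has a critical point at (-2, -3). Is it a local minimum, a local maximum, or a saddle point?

The mixed partial ∂²F/∂x∂y is 0, so the Hessian at any point is diag(F_xx, F_yy) = diag(6x, 4(3y^2 - 7)).
At (-2, -3): H = diag(-12, 80).
The eigenvalues have opposite signs, so H is indefinite: a saddle point.

saddle point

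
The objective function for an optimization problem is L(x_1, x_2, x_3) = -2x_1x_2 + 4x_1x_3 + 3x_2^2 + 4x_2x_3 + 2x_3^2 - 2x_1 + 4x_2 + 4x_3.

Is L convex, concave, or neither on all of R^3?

L is quadratic, so its Hessian is the constant matrix H = [[0, -2, 4], [-2, 6, 4], [4, 4, 4]].
Leading principal minors: 0, -4, -176.
Neither pattern holds ⇒ H is indefinite ⇒ neither convex nor concave.

neither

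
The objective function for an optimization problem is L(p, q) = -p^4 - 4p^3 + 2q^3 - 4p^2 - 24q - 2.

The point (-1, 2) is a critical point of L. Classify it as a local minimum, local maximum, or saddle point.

The mixed partial ∂²L/∂p∂q is 0, so the Hessian at any point is diag(L_pp, L_qq) = diag(-4(3p^2 + 6p + 2), 12q).
At (-1, 2): H = diag(4, 24).
Both eigenvalues are positive, so H is positive definite: a local minimum.

local minimum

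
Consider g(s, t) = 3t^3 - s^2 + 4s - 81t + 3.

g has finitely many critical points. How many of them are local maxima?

1

g separates as a function of s plus a function of t, so ∇g=0 decouples.
∂g/∂s = -2(s - 2) = 0 at s ∈ {2}; ∂g/∂t = 9(t - 3)(t + 3) = 0 at t ∈ {-3, 3}.
The Hessian is diagonal: diag(g_ss, g_tt). Second derivatives: g_ss(2)=-2; g_tt(-3)=-54, g_tt(3)=54.
Local maxima occur where both diagonal entries negative: (2, -3). Count: 1.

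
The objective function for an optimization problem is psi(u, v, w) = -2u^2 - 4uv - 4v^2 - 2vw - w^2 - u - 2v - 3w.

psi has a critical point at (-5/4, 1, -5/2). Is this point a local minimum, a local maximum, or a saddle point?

The Hessian is constant: H = [[-4, -4, 0], [-4, -8, -2], [0, -2, -2]].
Leading principal minors: Δ₁ = -4, Δ₂ = 16, Δ₃ = -16.
The minors alternate sign starting negative (−, +, −), so H is negative definite: a local maximum.

local maximum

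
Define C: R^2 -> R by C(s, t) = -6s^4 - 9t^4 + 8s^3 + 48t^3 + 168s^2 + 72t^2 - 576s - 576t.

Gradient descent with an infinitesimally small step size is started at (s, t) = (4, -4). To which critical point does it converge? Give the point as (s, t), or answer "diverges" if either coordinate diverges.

C is separable, so gradient descent decouples: s follows -∂C/∂s, t follows -∂C/∂t.
∂C/∂s = -24(s - 3)(s - 2)(s + 4); at s=4 this is -384, so s increases.
∂C/∂t = -36(t - 4)(t - 2)(t + 2); at t=-4 this is 3456, so t decreases.
The s-coordinate has no critical point in that direction and runs off to infinity.

diverges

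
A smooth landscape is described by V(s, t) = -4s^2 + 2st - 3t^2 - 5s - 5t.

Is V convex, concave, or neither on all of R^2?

V is quadratic, so its Hessian is the constant matrix H = [[-8, 2], [2, -6]].
det(H) = 44, tr(H) = -14.
det(H) > 0 and tr(H) < 0, so H is negative definite everywhere: concave.

concave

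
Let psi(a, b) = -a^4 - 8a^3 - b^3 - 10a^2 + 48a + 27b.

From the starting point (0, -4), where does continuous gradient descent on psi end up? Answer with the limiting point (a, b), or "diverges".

(-3, -3)

psi is separable, so gradient descent decouples: a follows -∂psi/∂a, b follows -∂psi/∂b.
∂psi/∂a = -4(a - 1)(a + 3)(a + 4); at a=0 this is 48, so a decreases.
∂psi/∂b = -3(b - 3)(b + 3); at b=-4 this is -21, so b increases.
a converges to its nearest critical value -3 (a local min of the a-part); b converges to -3. The iterate converges to (-3, -3).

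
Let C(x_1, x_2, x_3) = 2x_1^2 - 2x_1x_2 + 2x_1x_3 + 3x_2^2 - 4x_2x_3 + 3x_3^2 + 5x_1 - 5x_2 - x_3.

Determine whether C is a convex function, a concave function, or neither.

C is quadratic, so its Hessian is the constant matrix H = [[4, -2, 2], [-2, 6, -4], [2, -4, 6]].
Leading principal minors: 4, 20, 64.
All positive ⇒ H ≻ 0 ⇒ convex.

convex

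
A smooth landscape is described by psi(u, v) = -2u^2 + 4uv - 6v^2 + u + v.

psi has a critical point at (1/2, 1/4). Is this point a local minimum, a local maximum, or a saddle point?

The Hessian of psi is constant: H = [[-4, 4], [4, -12]].
det(H) = (-4)·(-12) − 4² = 32.
det(H) > 0 and tr(H) = -16 < 0, so H is negative definite and the point is a local maximum.

local maximum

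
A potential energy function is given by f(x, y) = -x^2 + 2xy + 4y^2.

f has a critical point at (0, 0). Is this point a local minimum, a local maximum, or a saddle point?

The Hessian of f is constant: H = [[-2, 2], [2, 8]].
det(H) = (-2)·8 − 2² = -20.
Since det(H) < 0, H is indefinite and the critical point is a saddle point.

saddle point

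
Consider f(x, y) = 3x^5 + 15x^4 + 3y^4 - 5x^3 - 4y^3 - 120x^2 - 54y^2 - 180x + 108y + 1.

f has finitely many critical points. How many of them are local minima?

4

f separates as a function of x plus a function of y, so ∇f=0 decouples.
∂f/∂x = 15(x - 2)(x + 1)(x + 2)(x + 3) = 0 at x ∈ {-3, -2, -1, 2}; ∂f/∂y = 12(y - 3)(y - 1)(y + 3) = 0 at y ∈ {-3, 1, 3}.
The Hessian is diagonal: diag(f_xx, f_yy). Second derivatives: f_xx(-3)=-150, f_xx(-2)=60, f_xx(-1)=-90, f_xx(2)=900; f_yy(-3)=288, f_yy(1)=-96, f_yy(3)=144.
Local minima occur where both diagonal entries positive: (-2, -3), (-2, 3), (2, -3), (2, 3). Count: 4.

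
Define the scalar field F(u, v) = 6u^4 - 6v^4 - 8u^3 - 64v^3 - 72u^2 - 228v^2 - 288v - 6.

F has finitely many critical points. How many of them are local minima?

2

F separates as a function of u plus a function of v, so ∇F=0 decouples.
∂F/∂u = 24u(u - 3)(u + 2) = 0 at u ∈ {-2, 0, 3}; ∂F/∂v = -24(v + 1)(v + 3)(v + 4) = 0 at v ∈ {-4, -3, -1}.
The Hessian is diagonal: diag(F_uu, F_vv). Second derivatives: F_uu(-2)=240, F_uu(0)=-144, F_uu(3)=360; F_vv(-4)=-72, F_vv(-3)=48, F_vv(-1)=-144.
Local minima occur where both diagonal entries positive: (-2, -3), (3, -3). Count: 2.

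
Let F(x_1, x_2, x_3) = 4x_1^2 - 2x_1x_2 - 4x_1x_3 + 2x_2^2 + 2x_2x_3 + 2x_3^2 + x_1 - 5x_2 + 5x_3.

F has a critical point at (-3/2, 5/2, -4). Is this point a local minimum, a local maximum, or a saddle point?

local minimum

The Hessian is constant: H = [[8, -2, -4], [-2, 4, 2], [-4, 2, 4]].
Leading principal minors: Δ₁ = 8, Δ₂ = 28, Δ₃ = 48.
All leading minors are positive, so H is positive definite: a local minimum.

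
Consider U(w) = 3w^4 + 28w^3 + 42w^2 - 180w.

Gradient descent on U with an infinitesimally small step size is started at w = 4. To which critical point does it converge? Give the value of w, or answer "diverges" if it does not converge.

U'(w) = 12(w - 1)(w + 3)(w + 5), so U'(4) = 2268.
Gradient descent moves in the -U' direction, i.e. w is decreasing.
The nearest critical point in that direction is w = 1, where U'' = 288 > 0 (a local minimum). The iterate converges there.

1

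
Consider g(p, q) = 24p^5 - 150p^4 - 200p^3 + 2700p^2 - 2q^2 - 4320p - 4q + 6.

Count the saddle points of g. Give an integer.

2

g separates as a function of p plus a function of q, so ∇g=0 decouples.
∂g/∂p = 120(p - 4)(p - 3)(p - 1)(p + 3) = 0 at p ∈ {-3, 1, 3, 4}; ∂g/∂q = -4(q + 1) = 0 at q ∈ {-1}.
The Hessian is diagonal: diag(g_pp, g_qq). Second derivatives: g_pp(-3)=-20160, g_pp(1)=2880, g_pp(3)=-1440, g_pp(4)=2520; g_qq(-1)=-4.
Saddle points occur where the two diagonal entries have opposite signs: (1, -1), (4, -1). Count: 2.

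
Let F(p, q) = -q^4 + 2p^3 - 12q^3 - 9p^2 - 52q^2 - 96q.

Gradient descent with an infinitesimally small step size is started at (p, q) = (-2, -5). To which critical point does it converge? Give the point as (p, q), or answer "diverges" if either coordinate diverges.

F is separable, so gradient descent decouples: p follows -∂F/∂p, q follows -∂F/∂q.
∂F/∂p = 6p(p - 3); at p=-2 this is 60, so p decreases.
∂F/∂q = -4(q + 2)(q + 3)(q + 4); at q=-5 this is 24, so q decreases.
The p-coordinate has no critical point in that direction and runs off to infinity.

diverges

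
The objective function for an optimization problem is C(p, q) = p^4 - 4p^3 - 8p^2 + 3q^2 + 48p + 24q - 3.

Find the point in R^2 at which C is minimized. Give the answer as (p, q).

C(p,q) separates as A(p) + B(q) − 3, so its minimum is min A + min B − 3.
A'(p) = 4(p - 3)(p - 2)(p + 2) vanishes at p ∈ {-2, 2, 3}; B'(q) = 6q + 24 vanishes at q ∈ {-4}.
Local minima of A (where A''>0): A(-2)=-80, A(3)=45. Local minima of B: B(-4)=-48.
So the global minimum of C is A(-2) + B(-4) − 3 = -80 − 48 − 3 = -131, attained at (-2, -4).

(-2, -4)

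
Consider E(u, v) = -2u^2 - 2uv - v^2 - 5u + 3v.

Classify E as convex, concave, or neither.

concave

E is quadratic, so its Hessian is the constant matrix H = [[-4, -2], [-2, -2]].
det(H) = 4, tr(H) = -6.
det(H) > 0 and tr(H) < 0, so H is negative definite everywhere: concave.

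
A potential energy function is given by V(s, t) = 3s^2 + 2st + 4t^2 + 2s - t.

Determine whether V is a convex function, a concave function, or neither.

V is quadratic, so its Hessian is the constant matrix H = [[6, 2], [2, 8]].
det(H) = 44, tr(H) = 14.
det(H) > 0 and tr(H) > 0, so H is positive definite everywhere: convex.

convex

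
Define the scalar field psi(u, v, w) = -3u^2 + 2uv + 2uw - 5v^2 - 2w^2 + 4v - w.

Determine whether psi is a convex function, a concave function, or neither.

concave

psi is quadratic, so its Hessian is the constant matrix H = [[-6, 2, 2], [2, -10, 0], [2, 0, -4]].
Leading principal minors: -6, 56, -184.
Signs alternate −, +, − ⇒ H ≺ 0 ⇒ concave.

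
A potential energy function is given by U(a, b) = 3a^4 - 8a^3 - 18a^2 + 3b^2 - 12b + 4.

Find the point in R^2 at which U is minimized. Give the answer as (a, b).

U(a,b) separates as P(a) + Q(b) + 4, so its minimum is min P + min Q + 4.
P'(a) = 12a(a - 3)(a + 1) vanishes at a ∈ {-1, 0, 3}; Q'(b) = 6b - 12 vanishes at b ∈ {2}.
Local minima of P (where P''>0): P(-1)=-7, P(3)=-135. Local minima of Q: Q(2)=-12.
So the global minimum of U is P(3) + Q(2) + 4 = -135 − 12 + 4 = -143, attained at (3, 2).

(3, 2)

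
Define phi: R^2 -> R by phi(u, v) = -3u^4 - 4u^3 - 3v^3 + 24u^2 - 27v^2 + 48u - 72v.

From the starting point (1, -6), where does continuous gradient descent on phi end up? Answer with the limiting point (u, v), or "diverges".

phi is separable, so gradient descent decouples: u follows -∂phi/∂u, v follows -∂phi/∂v.
∂phi/∂u = -12(u - 2)(u + 1)(u + 2); at u=1 this is 72, so u decreases.
∂phi/∂v = -9(v + 2)(v + 4); at v=-6 this is -72, so v increases.
u converges to its nearest critical value -1 (a local min of the u-part); v converges to -4. The iterate converges to (-1, -4).

(-1, -4)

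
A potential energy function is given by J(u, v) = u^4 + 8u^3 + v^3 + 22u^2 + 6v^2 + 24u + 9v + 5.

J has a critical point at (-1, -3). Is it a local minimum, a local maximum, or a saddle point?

saddle point

The mixed partial ∂²J/∂u∂v is 0, so the Hessian at any point is diag(J_uu, J_vv) = diag(4(3u^2 + 12u + 11), 6(v + 2)).
At (-1, -3): H = diag(8, -6).
The eigenvalues have opposite signs, so H is indefinite: a saddle point.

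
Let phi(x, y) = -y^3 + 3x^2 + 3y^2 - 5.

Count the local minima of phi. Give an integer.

phi separates as a function of x plus a function of y, so ∇phi=0 decouples.
∂phi/∂x = 6x = 0 at x ∈ {0}; ∂phi/∂y = -3y(y - 2) = 0 at y ∈ {0, 2}.
The Hessian is diagonal: diag(phi_xx, phi_yy). Second derivatives: phi_xx(0)=6; phi_yy(0)=6, phi_yy(2)=-6.
Local minima occur where both diagonal entries positive: (0, 0). Count: 1.

1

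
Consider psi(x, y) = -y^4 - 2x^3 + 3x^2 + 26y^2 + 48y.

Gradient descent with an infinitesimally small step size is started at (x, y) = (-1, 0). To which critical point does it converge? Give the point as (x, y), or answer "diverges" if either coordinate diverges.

(0, -1)

psi is separable, so gradient descent decouples: x follows -∂psi/∂x, y follows -∂psi/∂y.
∂psi/∂x = -6x(x - 1); at x=-1 this is -12, so x increases.
∂psi/∂y = -4(y - 4)(y + 1)(y + 3); at y=0 this is 48, so y decreases.
x converges to its nearest critical value 0 (a local min of the x-part); y converges to -1. The iterate converges to (0, -1).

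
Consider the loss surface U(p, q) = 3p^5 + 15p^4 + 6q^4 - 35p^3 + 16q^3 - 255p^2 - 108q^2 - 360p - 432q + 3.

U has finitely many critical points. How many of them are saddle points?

U separates as a function of p plus a function of q, so ∇U=0 decouples.
∂U/∂p = 15(p - 3)(p + 1)(p + 2)(p + 4) = 0 at p ∈ {-4, -2, -1, 3}; ∂U/∂q = 24(q - 3)(q + 2)(q + 3) = 0 at q ∈ {-3, -2, 3}.
The Hessian is diagonal: diag(U_pp, U_qq). Second derivatives: U_pp(-4)=-630, U_pp(-2)=150, U_pp(-1)=-180, U_pp(3)=2100; U_qq(-3)=144, U_qq(-2)=-120, U_qq(3)=720.
Saddle points occur where the two diagonal entries have opposite signs: (-4, -3), (-4, 3), (-2, -2), (-1, -3), (-1, 3), (3, -2). Count: 6.

6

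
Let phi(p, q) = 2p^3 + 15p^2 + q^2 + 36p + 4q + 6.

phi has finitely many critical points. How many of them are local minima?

phi separates as a function of p plus a function of q, so ∇phi=0 decouples.
∂phi/∂p = 6(p + 2)(p + 3) = 0 at p ∈ {-3, -2}; ∂phi/∂q = 2(q + 2) = 0 at q ∈ {-2}.
The Hessian is diagonal: diag(phi_pp, phi_qq). Second derivatives: phi_pp(-3)=-6, phi_pp(-2)=6; phi_qq(-2)=2.
Local minima occur where both diagonal entries positive: (-2, -2). Count: 1.

1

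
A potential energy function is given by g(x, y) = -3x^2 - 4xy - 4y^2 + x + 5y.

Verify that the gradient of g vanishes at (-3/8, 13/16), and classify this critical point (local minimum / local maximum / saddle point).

local maximum

∇g = (-6x - 4y + 1, -4x - 8y + 5); substituting (-3/8, 13/16) gives ∇g = (0, 0), so (-3/8, 13/16) is indeed a critical point.
The Hessian of g is constant: H = [[-6, -4], [-4, -8]].
det(H) = (-6)·(-8) − (-4)² = 32.
det(H) > 0 and tr(H) = -14 < 0, so H is negative definite and the point is a local maximum.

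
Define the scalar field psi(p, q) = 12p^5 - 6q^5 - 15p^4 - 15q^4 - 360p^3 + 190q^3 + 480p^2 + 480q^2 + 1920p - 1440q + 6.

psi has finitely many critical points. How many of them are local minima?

psi separates as a function of p plus a function of q, so ∇psi=0 decouples.
∂psi/∂p = 60(p - 4)(p - 2)(p + 1)(p + 4) = 0 at p ∈ {-4, -1, 2, 4}; ∂psi/∂q = -30(q - 4)(q - 1)(q + 3)(q + 4) = 0 at q ∈ {-4, -3, 1, 4}.
The Hessian is diagonal: diag(psi_pp, psi_qq). Second derivatives: psi_pp(-4)=-8640, psi_pp(-1)=2700, psi_pp(2)=-2160, psi_pp(4)=4800; psi_qq(-4)=1200, psi_qq(-3)=-840, psi_qq(1)=1800, psi_qq(4)=-5040.
Local minima occur where both diagonal entries positive: (-1, -4), (-1, 1), (4, -4), (4, 1). Count: 4.

4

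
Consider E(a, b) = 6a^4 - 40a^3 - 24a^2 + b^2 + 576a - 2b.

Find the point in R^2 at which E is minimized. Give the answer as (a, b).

E(a,b) separates as P(a) + Q(b), so its minimum is min P + min Q.
P'(a) = 24(a - 4)(a - 3)(a + 2) vanishes at a ∈ {-2, 3, 4}; Q'(b) = 2b - 2 vanishes at b ∈ {1}.
Local minima of P (where P''>0): P(-2)=-832, P(4)=896. Local minima of Q: Q(1)=-1.
So the global minimum of E is P(-2) + Q(1) = -832 − 1 = -833, attained at (-2, 1).

(-2, 1)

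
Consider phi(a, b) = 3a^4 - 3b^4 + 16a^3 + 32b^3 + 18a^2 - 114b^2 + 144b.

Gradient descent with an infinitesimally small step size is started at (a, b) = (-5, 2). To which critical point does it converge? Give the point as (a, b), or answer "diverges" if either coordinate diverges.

(-3, 3)

phi is separable, so gradient descent decouples: a follows -∂phi/∂a, b follows -∂phi/∂b.
∂phi/∂a = 12a(a + 1)(a + 3); at a=-5 this is -480, so a increases.
∂phi/∂b = -12(b - 4)(b - 3)(b - 1); at b=2 this is -24, so b increases.
a converges to its nearest critical value -3 (a local min of the a-part); b converges to 3. The iterate converges to (-3, 3).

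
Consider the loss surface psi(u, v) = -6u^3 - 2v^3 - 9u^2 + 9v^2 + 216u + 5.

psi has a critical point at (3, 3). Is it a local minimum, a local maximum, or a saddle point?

local maximum

The mixed partial ∂²psi/∂u∂v is 0, so the Hessian at any point is diag(psi_uu, psi_vv) = diag(-18(2u + 1), 6(-2v + 3)).
At (3, 3): H = diag(-126, -18).
Both eigenvalues are negative, so H is negative definite: a local maximum.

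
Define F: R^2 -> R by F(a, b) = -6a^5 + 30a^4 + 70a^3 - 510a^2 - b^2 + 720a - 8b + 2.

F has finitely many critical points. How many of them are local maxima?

2

F separates as a function of a plus a function of b, so ∇F=0 decouples.
∂F/∂a = -30(a - 4)(a - 2)(a - 1)(a + 3) = 0 at a ∈ {-3, 1, 2, 4}; ∂F/∂b = -2(b + 4) = 0 at b ∈ {-4}.
The Hessian is diagonal: diag(F_aa, F_bb). Second derivatives: F_aa(-3)=4200, F_aa(1)=-360, F_aa(2)=300, F_aa(4)=-1260; F_bb(-4)=-2.
Local maxima occur where both diagonal entries negative: (1, -4), (4, -4). Count: 2.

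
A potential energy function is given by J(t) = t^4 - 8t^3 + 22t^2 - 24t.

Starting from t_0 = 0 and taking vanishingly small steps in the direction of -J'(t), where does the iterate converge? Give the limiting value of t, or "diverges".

1

J'(t) = 4(t - 3)(t - 2)(t - 1), so J'(0) = -24.
Gradient descent moves in the -J' direction, i.e. t is increasing.
The nearest critical point in that direction is t = 1, where J'' = 8 > 0 (a local minimum). The iterate converges there.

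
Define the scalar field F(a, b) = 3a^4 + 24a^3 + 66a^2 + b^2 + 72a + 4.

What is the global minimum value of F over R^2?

F(a,b) separates as P(a) + Q(b) + 4, so its minimum is min P + min Q + 4.
P'(a) = 12(a + 1)(a + 2)(a + 3) vanishes at a ∈ {-3, -2, -1}; Q'(b) = 2b vanishes at b ∈ {0}.
Local minima of P (where P''>0): P(-3)=-27, P(-1)=-27. Local minima of Q: Q(0)=0.
So the global minimum of F is P(-3) + Q(0) + 4 = -27 + 0 + 4 = -23, attained at (-3, 0).

-23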